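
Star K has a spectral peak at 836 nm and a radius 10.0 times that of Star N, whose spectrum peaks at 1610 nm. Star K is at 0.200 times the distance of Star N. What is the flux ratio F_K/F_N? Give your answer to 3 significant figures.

Wien's law: T_K/T_N = λ_N/λ_K = 1610/836 = 1.926.
L_K/L_N = (R_K/R_N)²(T_K/T_N)⁴ = (10.0)²(1.926)⁴ = 1376.
F_K/F_N = (L_K/L_N)/(d_K/d_N)² = 1376/(0.200)² = 3.439×10^4.

3.44×10^4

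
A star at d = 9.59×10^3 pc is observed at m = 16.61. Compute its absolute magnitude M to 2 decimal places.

M = m − 5 log₁₀(d/10 pc) = 16.61 − 5 log₁₀(9.59×10^3/10)
  = 16.61 − 5 × 2.982 = 16.61 − 14.91 = 1.70.

1.70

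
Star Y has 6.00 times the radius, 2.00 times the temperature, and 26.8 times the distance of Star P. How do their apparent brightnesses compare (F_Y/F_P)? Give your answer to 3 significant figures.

L_Y/L_P = (R_Y/R_P)²(T_Y/T_P)⁴ = (6.00)² × (2.00)⁴ = 576.0.
F_Y/F_P = (L_Y/L_P)/(d_Y/d_P)² = 576.0 / (26.8)² = 0.8020.

0.802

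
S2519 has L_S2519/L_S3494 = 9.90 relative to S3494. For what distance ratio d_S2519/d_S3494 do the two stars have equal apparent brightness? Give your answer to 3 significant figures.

Equal flux requires L_S2519/d_S2519² = L_S3494/d_S3494², so d_S2519/d_S3494 = √(L_S2519/L_S3494)
= √(9.90) = 3.146.

3.15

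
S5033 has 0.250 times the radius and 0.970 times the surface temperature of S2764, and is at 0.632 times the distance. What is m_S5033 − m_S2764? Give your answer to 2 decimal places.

L_S5033/L_S2764 = (0.250)²(0.970)⁴ = 0.05533.
F_S5033/F_S2764 = (L_S5033/L_S2764)/(d_S5033/d_S2764)² = 0.05533/0.3994 = 0.1385.
m_S5033 − m_S2764 = −2.5 log₁₀(0.1385) = 2.15.

2.15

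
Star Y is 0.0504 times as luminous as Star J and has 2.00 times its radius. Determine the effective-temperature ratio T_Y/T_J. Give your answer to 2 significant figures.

L ∝ R²T⁴ gives T ∝ (L/R²)^(1/4), so
T_Y/T_J = (0.0504 / 2.00²)^(1/4) = (0.01260)^(1/4) = 0.3350.

0.34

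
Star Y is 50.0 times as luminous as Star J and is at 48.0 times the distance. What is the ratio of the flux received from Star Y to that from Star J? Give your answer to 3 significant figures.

0.0217

F = L/(4πd²), so F_Y/F_J = (L_Y/L_J) / (d_Y/d_J)²
= 50.0 / (48.0)² = 50.0 / 2304 = 0.02170.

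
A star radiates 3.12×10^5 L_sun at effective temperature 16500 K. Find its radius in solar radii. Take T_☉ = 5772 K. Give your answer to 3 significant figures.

R/R_☉ = √(L/L_☉) / (T/T_☉)² = √(3.12×10^5) / (2.859)²
       = 558.6 / 8.172 = 68.35.

68.4 solar radii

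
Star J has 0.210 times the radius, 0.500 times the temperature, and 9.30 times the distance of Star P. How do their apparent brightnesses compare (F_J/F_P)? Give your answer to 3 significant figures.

3.19×10^-5

L_J/L_P = (R_J/R_P)²(T_J/T_P)⁴ = (0.210)² × (0.500)⁴ = 0.002756.
F_J/F_P = (L_J/L_P)/(d_J/d_P)² = 0.002756 / (9.30)² = 3.187×10^-5.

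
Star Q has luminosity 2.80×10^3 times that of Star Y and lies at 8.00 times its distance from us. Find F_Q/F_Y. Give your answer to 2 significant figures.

44

F = L/(4πd²), so F_Q/F_Y = (L_Q/L_Y) / (d_Q/d_Y)²
= 2.80×10^3 / (8.00)² = 2.80×10^3 / 64.00 = 43.75.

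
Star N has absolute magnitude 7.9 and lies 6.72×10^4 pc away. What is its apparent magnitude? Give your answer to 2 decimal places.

27.04

m = M + 5 log₁₀(d/10 pc) = 7.9 + 5 log₁₀(6.72×10^4/10)
  = 7.9 + 5 × 3.827 = 7.9 + 19.14 = 27.04.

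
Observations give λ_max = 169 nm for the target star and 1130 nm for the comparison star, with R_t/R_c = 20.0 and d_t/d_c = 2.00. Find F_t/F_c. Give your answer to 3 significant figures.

2.00×10^5

Wien's law: T_t/T_c = λ_c/λ_t = 1130/169 = 6.686.
L_t/L_c = (R_t/R_c)²(T_t/T_c)⁴ = (20.0)²(6.686)⁴ = 7.995×10^5.
F_t/F_c = (L_t/L_c)/(d_t/d_c)² = 7.995×10^5/(2.00)² = 1.999×10^5.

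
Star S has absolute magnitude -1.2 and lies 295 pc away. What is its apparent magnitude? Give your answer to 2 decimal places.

m = M + 5 log₁₀(d/10 pc) = -1.2 + 5 log₁₀(295/10)
  = -1.2 + 5 × 1.470 = -1.2 + 7.35 = 6.15.

6.15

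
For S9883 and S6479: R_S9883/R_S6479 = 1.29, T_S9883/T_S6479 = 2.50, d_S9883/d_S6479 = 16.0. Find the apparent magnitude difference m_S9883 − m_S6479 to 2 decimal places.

1.49

L_S9883/L_S6479 = (1.29)²(2.50)⁴ = 65.00.
F_S9883/F_S6479 = (L_S9883/L_S6479)/(d_S9883/d_S6479)² = 65.00/256.0 = 0.2539.
m_S9883 − m_S6479 = −2.5 log₁₀(0.2539) = 1.49.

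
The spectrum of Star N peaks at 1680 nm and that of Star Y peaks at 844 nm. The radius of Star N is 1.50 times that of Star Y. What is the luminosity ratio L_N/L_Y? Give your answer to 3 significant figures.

0.143

Wien's law gives T ∝ 1/λ_max, so T_N/T_Y = λ_Y/λ_N = 844/1680 = 0.5024.
Then L ∝ R²T⁴ gives L_N/L_Y = (1.50)² × (0.5024)⁴ = 2.250 × 0.06370 = 0.1433.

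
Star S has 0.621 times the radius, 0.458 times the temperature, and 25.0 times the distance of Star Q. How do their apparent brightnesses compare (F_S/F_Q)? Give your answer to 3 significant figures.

2.71×10^-5

L_S/L_Q = (R_S/R_Q)²(T_S/T_Q)⁴ = (0.621)² × (0.458)⁴ = 0.01697.
F_S/F_Q = (L_S/L_Q)/(d_S/d_Q)² = 0.01697 / (25.0)² = 2.715×10^-5.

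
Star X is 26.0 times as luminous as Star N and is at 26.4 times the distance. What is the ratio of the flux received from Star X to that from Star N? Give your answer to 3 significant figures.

F = L/(4πd²), so F_X/F_N = (L_X/L_N) / (d_X/d_N)²
= 26.0 / (26.4)² = 26.0 / 697.0 = 0.03730.

0.0373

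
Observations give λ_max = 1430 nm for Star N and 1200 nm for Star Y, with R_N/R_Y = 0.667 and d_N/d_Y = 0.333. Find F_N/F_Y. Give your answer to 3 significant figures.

1.99

Wien's law: T_N/T_Y = λ_Y/λ_N = 1200/1430 = 0.8392.
L_N/L_Y = (R_N/R_Y)²(T_N/T_Y)⁴ = (0.667)²(0.8392)⁴ = 0.2206.
F_N/F_Y = (L_N/L_Y)/(d_N/d_Y)² = 0.2206/(0.333)² = 1.990.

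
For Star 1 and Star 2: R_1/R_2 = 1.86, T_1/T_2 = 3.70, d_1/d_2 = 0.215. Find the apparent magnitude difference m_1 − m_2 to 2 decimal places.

L_1/L_2 = (1.86)²(3.70)⁴ = 648.4.
F_1/F_2 = (L_1/L_2)/(d_1/d_2)² = 648.4/0.04622 = 1.403×10^4.
m_1 − m_2 = −2.5 log₁₀(1.403×10^4) = -10.37.

-10.37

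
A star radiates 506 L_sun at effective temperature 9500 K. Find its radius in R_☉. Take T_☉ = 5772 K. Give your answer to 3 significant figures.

R/R_☉ = √(L/L_☉) / (T/T_☉)² = √(506) / (1.646)²
       = 22.49 / 2.709 = 8.304.

8.30 R_☉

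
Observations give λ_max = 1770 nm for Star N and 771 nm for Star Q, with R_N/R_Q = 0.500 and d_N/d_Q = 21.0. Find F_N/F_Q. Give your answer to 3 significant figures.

Wien's law: T_N/T_Q = λ_Q/λ_N = 771/1770 = 0.4356.
L_N/L_Q = (R_N/R_Q)²(T_N/T_Q)⁴ = (0.500)²(0.4356)⁴ = 0.009000.
F_N/F_Q = (L_N/L_Q)/(d_N/d_Q)² = 0.009000/(21.0)² = 2.041×10^-5.

2.04×10^-5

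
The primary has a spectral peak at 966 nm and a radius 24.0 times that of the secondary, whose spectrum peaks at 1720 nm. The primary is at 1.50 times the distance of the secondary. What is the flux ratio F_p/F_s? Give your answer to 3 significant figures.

Wien's law: T_p/T_s = λ_s/λ_p = 1720/966 = 1.781.
L_p/L_s = (R_p/R_s)²(T_p/T_s)⁴ = (24.0)²(1.781)⁴ = 5789.
F_p/F_s = (L_p/L_s)/(d_p/d_s)² = 5789/(1.50)² = 2573.

2.57×10^3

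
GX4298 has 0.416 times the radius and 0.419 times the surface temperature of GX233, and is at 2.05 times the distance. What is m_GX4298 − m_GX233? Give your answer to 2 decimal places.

7.24

L_GX4298/L_GX233 = (0.416)²(0.419)⁴ = 0.005334.
F_GX4298/F_GX233 = (L_GX4298/L_GX233)/(d_GX4298/d_GX233)² = 0.005334/4.202 = 0.001269.
m_GX4298 − m_GX233 = −2.5 log₁₀(0.001269) = 7.24.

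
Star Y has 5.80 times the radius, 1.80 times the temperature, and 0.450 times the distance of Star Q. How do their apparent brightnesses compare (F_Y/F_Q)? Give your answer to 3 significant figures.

L_Y/L_Q = (R_Y/R_Q)²(T_Y/T_Q)⁴ = (5.80)² × (1.80)⁴ = 353.1.
F_Y/F_Q = (L_Y/L_Q)/(d_Y/d_Q)² = 353.1 / (0.450)² = 1744.

1.74×10^3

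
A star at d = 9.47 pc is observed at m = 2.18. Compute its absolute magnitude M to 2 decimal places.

M = m − 5 log₁₀(d/10 pc) = 2.18 − 5 log₁₀(9.47/10)
  = 2.18 − 5 × -0.024 = 2.18 − -0.12 = 2.30.

2.30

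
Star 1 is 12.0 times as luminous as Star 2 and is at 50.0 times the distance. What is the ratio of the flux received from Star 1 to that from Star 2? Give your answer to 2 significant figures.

F = L/(4πd²), so F_1/F_2 = (L_1/L_2) / (d_1/d_2)²
= 12.0 / (50.0)² = 12.0 / 2500 = 0.004800.

0.0048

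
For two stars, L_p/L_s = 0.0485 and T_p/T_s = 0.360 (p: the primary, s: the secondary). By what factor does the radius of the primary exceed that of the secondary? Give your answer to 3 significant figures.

L ∝ R²T⁴ gives R ∝ √L / T², so
R_p/R_s = √(0.0485) / (0.360)² = 0.2202 / 0.1296 = 1.699.

1.70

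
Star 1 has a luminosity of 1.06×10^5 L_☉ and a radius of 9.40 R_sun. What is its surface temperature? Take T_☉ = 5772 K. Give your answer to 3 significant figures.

3.40×10^4 K

T/T_☉ = (L/L_☉)^(1/4) / (R/R_☉)^(1/2)
T = 5772 × (1.06×10^5)^(1/4) / √(9.40) = 5772 × 18.04 / 3.066 = 3.397×10^4 K.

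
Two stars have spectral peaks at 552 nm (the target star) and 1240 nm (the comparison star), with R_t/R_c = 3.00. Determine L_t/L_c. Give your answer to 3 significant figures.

Wien's law gives T ∝ 1/λ_max, so T_t/T_c = λ_c/λ_t = 1240/552 = 2.246.
Then L ∝ R²T⁴ gives L_t/L_c = (3.00)² × (2.246)⁴ = 9.000 × 25.46 = 229.2.

229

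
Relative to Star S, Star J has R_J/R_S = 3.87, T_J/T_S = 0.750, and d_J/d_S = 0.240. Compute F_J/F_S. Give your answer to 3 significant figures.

L_J/L_S = (R_J/R_S)²(T_J/T_S)⁴ = (3.87)² × (0.750)⁴ = 4.739.
F_J/F_S = (L_J/L_S)/(d_J/d_S)² = 4.739 / (0.240)² = 82.27.

82.3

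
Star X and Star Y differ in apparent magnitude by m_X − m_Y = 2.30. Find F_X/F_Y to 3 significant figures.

0.120

F_X/F_Y = 10^(−(m_X − m_Y)/2.5) = 10^(-2.30/2.5) = 10^-0.920 = 0.1202.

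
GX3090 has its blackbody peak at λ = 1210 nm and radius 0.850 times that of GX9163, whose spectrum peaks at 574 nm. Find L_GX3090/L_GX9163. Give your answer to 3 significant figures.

Wien's law gives T ∝ 1/λ_max, so T_GX3090/T_GX9163 = λ_GX9163/λ_GX3090 = 574/1210 = 0.4744.
Then L ∝ R²T⁴ gives L_GX3090/L_GX9163 = (0.850)² × (0.4744)⁴ = 0.7225 × 0.05064 = 0.03659.

0.0366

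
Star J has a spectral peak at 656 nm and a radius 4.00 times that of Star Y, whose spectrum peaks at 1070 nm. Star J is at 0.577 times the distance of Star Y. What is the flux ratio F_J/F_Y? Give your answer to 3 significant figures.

340

Wien's law: T_J/T_Y = λ_Y/λ_J = 1070/656 = 1.631.
L_J/L_Y = (R_J/R_Y)²(T_J/T_Y)⁴ = (4.00)²(1.631)⁴ = 113.3.
F_J/F_Y = (L_J/L_Y)/(d_J/d_Y)² = 113.3/(0.577)² = 340.2.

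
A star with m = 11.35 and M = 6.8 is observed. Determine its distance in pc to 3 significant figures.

m − M = 5 log₁₀(d/10 pc)
11.35 − (6.8) = 4.55 = 5 log₁₀(d/10)
d = 10 × 10^(4.55/5) = 10 × 10^0.910 = 81.28 pc.

81.3 pc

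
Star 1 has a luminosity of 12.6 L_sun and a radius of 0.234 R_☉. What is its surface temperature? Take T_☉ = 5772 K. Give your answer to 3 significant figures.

T/T_☉ = (L/L_☉)^(1/4) / (R/R_☉)^(1/2)
T = 5772 × (12.6)^(1/4) / √(0.234) = 5772 × 1.884 / 0.4837 = 2.248×10^4 K.

2.25×10^4 K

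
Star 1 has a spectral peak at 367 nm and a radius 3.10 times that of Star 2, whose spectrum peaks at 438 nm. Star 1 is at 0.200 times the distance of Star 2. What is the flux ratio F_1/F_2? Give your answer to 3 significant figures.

487

Wien's law: T_1/T_2 = λ_2/λ_1 = 438/367 = 1.193.
L_1/L_2 = (R_1/R_2)²(T_1/T_2)⁴ = (3.10)²(1.193)⁴ = 19.50.
F_1/F_2 = (L_1/L_2)/(d_1/d_2)² = 19.50/(0.200)² = 487.4.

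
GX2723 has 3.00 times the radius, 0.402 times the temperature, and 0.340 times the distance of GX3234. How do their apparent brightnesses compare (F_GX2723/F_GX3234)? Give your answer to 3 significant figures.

2.03

L_GX2723/L_GX3234 = (R_GX2723/R_GX3234)²(T_GX2723/T_GX3234)⁴ = (3.00)² × (0.402)⁴ = 0.2350.
F_GX2723/F_GX3234 = (L_GX2723/L_GX3234)/(d_GX2723/d_GX3234)² = 0.2350 / (0.340)² = 2.033.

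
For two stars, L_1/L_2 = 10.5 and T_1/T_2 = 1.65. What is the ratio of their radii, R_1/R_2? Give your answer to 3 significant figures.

1.19

L ∝ R²T⁴ gives R ∝ √L / T², so
R_1/R_2 = √(10.5) / (1.65)² = 3.240 / 2.722 = 1.190.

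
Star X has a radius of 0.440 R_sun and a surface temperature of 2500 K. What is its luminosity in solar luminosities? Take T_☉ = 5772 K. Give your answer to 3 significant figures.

0.00681 solar luminosities

L/L_☉ = (R/R_☉)² (T/T_☉)⁴ = (0.440)² × (2500/5772)⁴
       = 0.1936 × (0.4331)⁴ = 0.1936 × 0.03519 = 0.006813.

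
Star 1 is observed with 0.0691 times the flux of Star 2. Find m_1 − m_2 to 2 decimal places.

2.90

m_1 − m_2 = −2.5 log₁₀(F_1/F_2) = −2.5 log₁₀(0.0691) = −2.5 × (-1.161) = 2.901.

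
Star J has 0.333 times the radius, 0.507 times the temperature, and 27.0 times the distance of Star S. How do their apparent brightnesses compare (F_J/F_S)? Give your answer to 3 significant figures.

L_J/L_S = (R_J/R_S)²(T_J/T_S)⁴ = (0.333)² × (0.507)⁴ = 0.007327.
F_J/F_S = (L_J/L_S)/(d_J/d_S)² = 0.007327 / (27.0)² = 1.005×10^-5.

1.01×10^-5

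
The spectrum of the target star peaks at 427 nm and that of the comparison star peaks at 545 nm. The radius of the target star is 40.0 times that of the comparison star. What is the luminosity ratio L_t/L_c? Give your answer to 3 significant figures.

4.25×10^3

Wien's law gives T ∝ 1/λ_max, so T_t/T_c = λ_c/λ_t = 545/427 = 1.276.
Then L ∝ R²T⁴ gives L_t/L_c = (40.0)² × (1.276)⁴ = 1600 × 2.654 = 4246.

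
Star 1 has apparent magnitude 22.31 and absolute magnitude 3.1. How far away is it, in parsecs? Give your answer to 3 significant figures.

6.95×10^4 pc

m − M = 5 log₁₀(d/10 pc)
22.31 − (3.1) = 19.21 = 5 log₁₀(d/10)
d = 10 × 10^(19.21/5) = 10 × 10^3.842 = 6.950×10^4 pc.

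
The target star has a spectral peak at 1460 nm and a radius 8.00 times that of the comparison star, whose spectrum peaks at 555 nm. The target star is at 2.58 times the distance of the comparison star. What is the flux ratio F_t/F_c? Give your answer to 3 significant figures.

Wien's law: T_t/T_c = λ_c/λ_t = 555/1460 = 0.3801.
L_t/L_c = (R_t/R_c)²(T_t/T_c)⁴ = (8.00)²(0.3801)⁴ = 1.336.
F_t/F_c = (L_t/L_c)/(d_t/d_c)² = 1.336/(2.58)² = 0.2008.

0.201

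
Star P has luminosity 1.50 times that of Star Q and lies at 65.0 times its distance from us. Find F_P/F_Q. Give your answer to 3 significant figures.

F = L/(4πd²), so F_P/F_Q = (L_P/L_Q) / (d_P/d_Q)²
= 1.50 / (65.0)² = 1.50 / 4225 = 3.550×10^-4.

3.55×10^-4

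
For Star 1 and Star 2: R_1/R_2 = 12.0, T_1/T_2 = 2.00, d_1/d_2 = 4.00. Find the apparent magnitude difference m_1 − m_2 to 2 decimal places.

-5.40

L_1/L_2 = (12.0)²(2.00)⁴ = 2304.
F_1/F_2 = (L_1/L_2)/(d_1/d_2)² = 2304/16.00 = 144.0.
m_1 − m_2 = −2.5 log₁₀(144.0) = -5.40.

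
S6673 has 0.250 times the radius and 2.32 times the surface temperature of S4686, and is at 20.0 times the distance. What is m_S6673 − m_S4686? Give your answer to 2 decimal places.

L_S6673/L_S4686 = (0.250)²(2.32)⁴ = 1.811.
F_S6673/F_S4686 = (L_S6673/L_S4686)/(d_S6673/d_S4686)² = 1.811/400.0 = 0.004527.
m_S6673 − m_S4686 = −2.5 log₁₀(0.004527) = 5.86.

5.86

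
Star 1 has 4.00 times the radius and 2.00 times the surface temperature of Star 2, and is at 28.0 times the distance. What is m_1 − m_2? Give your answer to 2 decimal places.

1.22

L_1/L_2 = (4.00)²(2.00)⁴ = 256.0.
F_1/F_2 = (L_1/L_2)/(d_1/d_2)² = 256.0/784.0 = 0.3265.
m_1 − m_2 = −2.5 log₁₀(0.3265) = 1.22.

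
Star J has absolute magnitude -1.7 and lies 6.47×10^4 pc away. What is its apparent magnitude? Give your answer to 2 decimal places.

17.35

m = M + 5 log₁₀(d/10 pc) = -1.7 + 5 log₁₀(6.47×10^4/10)
  = -1.7 + 5 × 3.811 = -1.7 + 19.05 = 17.35.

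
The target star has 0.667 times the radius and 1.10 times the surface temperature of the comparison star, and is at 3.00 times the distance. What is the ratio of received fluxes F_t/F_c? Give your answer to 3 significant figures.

0.0724

L_t/L_c = (R_t/R_c)²(T_t/T_c)⁴ = (0.667)² × (1.10)⁴ = 0.6514.
F_t/F_c = (L_t/L_c)/(d_t/d_c)² = 0.6514 / (3.00)² = 0.07237.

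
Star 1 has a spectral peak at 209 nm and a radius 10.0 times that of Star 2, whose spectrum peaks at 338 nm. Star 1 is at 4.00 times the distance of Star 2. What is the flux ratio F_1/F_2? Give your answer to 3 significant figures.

42.8

Wien's law: T_1/T_2 = λ_2/λ_1 = 338/209 = 1.617.
L_1/L_2 = (R_1/R_2)²(T_1/T_2)⁴ = (10.0)²(1.617)⁴ = 684.0.
F_1/F_2 = (L_1/L_2)/(d_1/d_2)² = 684.0/(4.00)² = 42.75.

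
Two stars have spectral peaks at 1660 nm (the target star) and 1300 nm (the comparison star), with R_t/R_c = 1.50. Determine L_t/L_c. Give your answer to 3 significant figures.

0.846

Wien's law gives T ∝ 1/λ_max, so T_t/T_c = λ_c/λ_t = 1300/1660 = 0.7831.
Then L ∝ R²T⁴ gives L_t/L_c = (1.50)² × (0.7831)⁴ = 2.250 × 0.3761 = 0.8463.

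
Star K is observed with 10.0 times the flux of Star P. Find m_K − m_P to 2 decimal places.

m_K − m_P = −2.5 log₁₀(F_K/F_P) = −2.5 log₁₀(10.0) = −2.5 × (1.000) = -2.500.

-2.50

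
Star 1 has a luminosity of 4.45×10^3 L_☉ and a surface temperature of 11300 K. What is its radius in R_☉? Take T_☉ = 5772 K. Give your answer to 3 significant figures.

17.4 R_☉

R/R_☉ = √(L/L_☉) / (T/T_☉)² = √(4.45×10^3) / (1.958)²
       = 66.71 / 3.833 = 17.41.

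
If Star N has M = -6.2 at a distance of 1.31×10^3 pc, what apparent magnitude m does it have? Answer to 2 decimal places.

4.39

m = M + 5 log₁₀(d/10 pc) = -6.2 + 5 log₁₀(1.31×10^3/10)
  = -6.2 + 5 × 2.117 = -6.2 + 10.59 = 4.39.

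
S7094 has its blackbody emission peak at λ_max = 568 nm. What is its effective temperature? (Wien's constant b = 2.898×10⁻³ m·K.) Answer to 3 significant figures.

T = b/λ_max = 2.898×10⁻³ / (568×10⁻⁹) = 5102 K.

5.10×10^3 K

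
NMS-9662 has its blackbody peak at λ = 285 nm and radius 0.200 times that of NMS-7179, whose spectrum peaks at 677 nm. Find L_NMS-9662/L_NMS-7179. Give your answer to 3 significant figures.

Wien's law gives T ∝ 1/λ_max, so T_NMS-9662/T_NMS-7179 = λ_NMS-7179/λ_NMS-9662 = 677/285 = 2.375.
Then L ∝ R²T⁴ gives L_NMS-9662/L_NMS-7179 = (0.200)² × (2.375)⁴ = 0.04000 × 31.84 = 1.274.

1.27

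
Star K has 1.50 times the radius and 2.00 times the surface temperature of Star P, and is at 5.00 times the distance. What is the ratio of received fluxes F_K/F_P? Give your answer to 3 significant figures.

1.44

L_K/L_P = (R_K/R_P)²(T_K/T_P)⁴ = (1.50)² × (2.00)⁴ = 36.00.
F_K/F_P = (L_K/L_P)/(d_K/d_P)² = 36.00 / (5.00)² = 1.440.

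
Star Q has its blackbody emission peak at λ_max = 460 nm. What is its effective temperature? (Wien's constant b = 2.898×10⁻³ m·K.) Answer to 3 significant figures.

T = b/λ_max = 2.898×10⁻³ / (460×10⁻⁹) = 6300 K.

6.30×10^3 K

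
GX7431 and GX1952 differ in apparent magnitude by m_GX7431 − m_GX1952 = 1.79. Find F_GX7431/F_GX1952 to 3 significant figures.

0.192

F_GX7431/F_GX1952 = 10^(−(m_GX7431 − m_GX1952)/2.5) = 10^(-1.79/2.5) = 10^-0.716 = 0.1923.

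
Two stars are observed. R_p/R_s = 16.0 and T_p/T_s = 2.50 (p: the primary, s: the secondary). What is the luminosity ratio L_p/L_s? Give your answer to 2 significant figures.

1.0×10^4

From the Stefan–Boltzmann law, L ∝ R²T⁴, so
L_p/L_s = (R_p/R_s)² (T_p/T_s)⁴ = (16.0)² × (2.50)⁴ = 256.0 × 39.06 = 1.000×10^4.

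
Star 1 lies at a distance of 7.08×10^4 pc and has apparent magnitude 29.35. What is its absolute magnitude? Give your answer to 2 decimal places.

M = m − 5 log₁₀(d/10 pc) = 29.35 − 5 log₁₀(7.08×10^4/10)
  = 29.35 − 5 × 3.850 = 29.35 − 19.25 = 10.10.

10.10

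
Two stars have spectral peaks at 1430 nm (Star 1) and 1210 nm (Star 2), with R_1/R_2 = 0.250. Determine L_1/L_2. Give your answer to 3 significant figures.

Wien's law gives T ∝ 1/λ_max, so T_1/T_2 = λ_2/λ_1 = 1210/1430 = 0.8462.
Then L ∝ R²T⁴ gives L_1/L_2 = (0.250)² × (0.8462)⁴ = 0.06250 × 0.5126 = 0.03204.

0.0320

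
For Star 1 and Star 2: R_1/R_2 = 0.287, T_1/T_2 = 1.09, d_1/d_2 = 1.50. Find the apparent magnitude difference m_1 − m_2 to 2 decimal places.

L_1/L_2 = (0.287)²(1.09)⁴ = 0.1163.
F_1/F_2 = (L_1/L_2)/(d_1/d_2)² = 0.1163/2.250 = 0.05168.
m_1 − m_2 = −2.5 log₁₀(0.05168) = 3.22.

3.22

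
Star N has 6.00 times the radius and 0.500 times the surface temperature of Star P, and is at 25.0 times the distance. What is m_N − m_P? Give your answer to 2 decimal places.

L_N/L_P = (6.00)²(0.500)⁴ = 2.250.
F_N/F_P = (L_N/L_P)/(d_N/d_P)² = 2.250/625.0 = 0.003600.
m_N − m_P = −2.5 log₁₀(0.003600) = 6.11.

6.11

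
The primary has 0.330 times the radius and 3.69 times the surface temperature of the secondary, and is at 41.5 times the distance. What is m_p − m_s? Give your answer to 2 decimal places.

4.83

L_p/L_s = (0.330)²(3.69)⁴ = 20.19.
F_p/F_s = (L_p/L_s)/(d_p/d_s)² = 20.19/1722 = 0.01172.
m_p − m_s = −2.5 log₁₀(0.01172) = 4.83.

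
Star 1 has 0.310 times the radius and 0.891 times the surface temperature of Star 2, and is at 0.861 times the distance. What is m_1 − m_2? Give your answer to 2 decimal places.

2.72

L_1/L_2 = (0.310)²(0.891)⁴ = 0.06057.
F_1/F_2 = (L_1/L_2)/(d_1/d_2)² = 0.06057/0.7413 = 0.08170.
m_1 − m_2 = −2.5 log₁₀(0.08170) = 2.72.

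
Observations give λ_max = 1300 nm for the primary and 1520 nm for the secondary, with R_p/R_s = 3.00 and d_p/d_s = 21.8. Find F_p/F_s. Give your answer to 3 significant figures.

0.0354

Wien's law: T_p/T_s = λ_s/λ_p = 1520/1300 = 1.169.
L_p/L_s = (R_p/R_s)²(T_p/T_s)⁴ = (3.00)²(1.169)⁴ = 16.82.
F_p/F_s = (L_p/L_s)/(d_p/d_s)² = 16.82/(21.8)² = 0.03539.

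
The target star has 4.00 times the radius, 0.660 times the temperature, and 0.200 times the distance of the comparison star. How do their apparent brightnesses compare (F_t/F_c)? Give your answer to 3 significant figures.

75.9

L_t/L_c = (R_t/R_c)²(T_t/T_c)⁴ = (4.00)² × (0.660)⁴ = 3.036.
F_t/F_c = (L_t/L_c)/(d_t/d_c)² = 3.036 / (0.200)² = 75.90.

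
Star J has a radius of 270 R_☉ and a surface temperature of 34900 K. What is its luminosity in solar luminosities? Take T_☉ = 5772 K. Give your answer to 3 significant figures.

L/L_☉ = (R/R_☉)² (T/T_☉)⁴ = (270)² × (34900/5772)⁴
       = 7.290×10^4 × (6.046)⁴ = 7.290×10^4 × 1337 = 9.744×10^7.

9.74×10^7 solar luminosities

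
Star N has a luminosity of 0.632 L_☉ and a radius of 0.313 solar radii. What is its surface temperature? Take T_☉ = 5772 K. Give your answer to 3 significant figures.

T/T_☉ = (L/L_☉)^(1/4) / (R/R_☉)^(1/2)
T = 5772 × (0.632)^(1/4) / √(0.313) = 5772 × 0.8916 / 0.5595 = 9199 K.

9.20×10^3 K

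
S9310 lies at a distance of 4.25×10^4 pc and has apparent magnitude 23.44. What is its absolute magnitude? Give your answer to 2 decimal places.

M = m − 5 log₁₀(d/10 pc) = 23.44 − 5 log₁₀(4.25×10^4/10)
  = 23.44 − 5 × 3.628 = 23.44 − 18.14 = 5.30.

5.30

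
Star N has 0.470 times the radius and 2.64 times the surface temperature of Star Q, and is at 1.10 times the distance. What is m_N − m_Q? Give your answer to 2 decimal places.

L_N/L_Q = (0.470)²(2.64)⁴ = 10.73.
F_N/F_Q = (L_N/L_Q)/(d_N/d_Q)² = 10.73/1.210 = 8.868.
m_N − m_Q = −2.5 log₁₀(8.868) = -2.37.

-2.37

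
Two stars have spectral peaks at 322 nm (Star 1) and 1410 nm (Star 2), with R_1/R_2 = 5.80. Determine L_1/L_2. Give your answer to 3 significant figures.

1.24×10^4

Wien's law gives T ∝ 1/λ_max, so T_1/T_2 = λ_2/λ_1 = 1410/322 = 4.379.
Then L ∝ R²T⁴ gives L_1/L_2 = (5.80)² × (4.379)⁴ = 33.64 × 367.7 = 1.237×10^4.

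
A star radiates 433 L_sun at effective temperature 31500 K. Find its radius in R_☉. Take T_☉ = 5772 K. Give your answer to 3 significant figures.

R/R_☉ = √(L/L_☉) / (T/T_☉)² = √(433) / (5.457)²
       = 20.81 / 29.78 = 0.6987.

0.699 R_☉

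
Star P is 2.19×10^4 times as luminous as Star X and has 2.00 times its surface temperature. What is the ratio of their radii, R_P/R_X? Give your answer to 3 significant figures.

37.0

L ∝ R²T⁴ gives R ∝ √L / T², so
R_P/R_X = √(2.19×10^4) / (2.00)² = 148.0 / 4.000 = 37.00.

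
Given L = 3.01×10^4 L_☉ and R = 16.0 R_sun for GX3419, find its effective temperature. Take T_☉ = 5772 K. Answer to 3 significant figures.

1.90×10^4 K

T/T_☉ = (L/L_☉)^(1/4) / (R/R_☉)^(1/2)
T = 5772 × (3.01×10^4)^(1/4) / √(16.0) = 5772 × 13.17 / 4.000 = 1.901×10^4 K.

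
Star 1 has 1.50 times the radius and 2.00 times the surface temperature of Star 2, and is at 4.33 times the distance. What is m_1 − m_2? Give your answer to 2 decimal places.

-0.71

L_1/L_2 = (1.50)²(2.00)⁴ = 36.00.
F_1/F_2 = (L_1/L_2)/(d_1/d_2)² = 36.00/18.75 = 1.920.
m_1 − m_2 = −2.5 log₁₀(1.920) = -0.71.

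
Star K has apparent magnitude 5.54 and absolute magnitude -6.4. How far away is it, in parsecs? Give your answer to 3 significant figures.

2.44×10^3 pc

m − M = 5 log₁₀(d/10 pc)
5.54 − (-6.4) = 11.94 = 5 log₁₀(d/10)
d = 10 × 10^(11.94/5) = 10 × 10^2.388 = 2443 pc.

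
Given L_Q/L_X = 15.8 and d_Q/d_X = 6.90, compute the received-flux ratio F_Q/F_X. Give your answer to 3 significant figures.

0.332

F = L/(4πd²), so F_Q/F_X = (L_Q/L_X) / (d_Q/d_X)²
= 15.8 / (6.90)² = 15.8 / 47.61 = 0.3319.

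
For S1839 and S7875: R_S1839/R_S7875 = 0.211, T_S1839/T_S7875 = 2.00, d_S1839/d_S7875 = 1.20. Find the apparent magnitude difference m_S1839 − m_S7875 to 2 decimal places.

0.76

L_S1839/L_S7875 = (0.211)²(2.00)⁴ = 0.7123.
F_S1839/F_S7875 = (L_S1839/L_S7875)/(d_S1839/d_S7875)² = 0.7123/1.440 = 0.4947.
m_S1839 − m_S7875 = −2.5 log₁₀(0.4947) = 0.76.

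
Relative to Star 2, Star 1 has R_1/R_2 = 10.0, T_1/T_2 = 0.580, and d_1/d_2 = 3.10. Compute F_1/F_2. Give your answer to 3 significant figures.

L_1/L_2 = (R_1/R_2)²(T_1/T_2)⁴ = (10.0)² × (0.580)⁴ = 11.32.
F_1/F_2 = (L_1/L_2)/(d_1/d_2)² = 11.32 / (3.10)² = 1.178.

1.18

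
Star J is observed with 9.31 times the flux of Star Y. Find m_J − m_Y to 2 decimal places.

-2.42

m_J − m_Y = −2.5 log₁₀(F_J/F_Y) = −2.5 log₁₀(9.31) = −2.5 × (0.969) = -2.422.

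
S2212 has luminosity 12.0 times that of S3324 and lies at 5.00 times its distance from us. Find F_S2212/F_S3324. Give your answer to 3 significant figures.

0.480

F = L/(4πd²), so F_S2212/F_S3324 = (L_S2212/L_S3324) / (d_S2212/d_S3324)²
= 12.0 / (5.00)² = 12.0 / 25.00 = 0.4800.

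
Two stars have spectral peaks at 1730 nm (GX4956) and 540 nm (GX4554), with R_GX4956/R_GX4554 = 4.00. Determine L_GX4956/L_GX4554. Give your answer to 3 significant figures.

Wien's law gives T ∝ 1/λ_max, so T_GX4956/T_GX4554 = λ_GX4554/λ_GX4956 = 540/1730 = 0.3121.
Then L ∝ R²T⁴ gives L_GX4956/L_GX4554 = (4.00)² × (0.3121)⁴ = 16.00 × 0.009493 = 0.1519.

0.152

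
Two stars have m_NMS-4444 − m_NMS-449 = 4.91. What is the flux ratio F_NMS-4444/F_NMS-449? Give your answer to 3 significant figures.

F_NMS-4444/F_NMS-449 = 10^(−(m_NMS-4444 − m_NMS-449)/2.5) = 10^(-4.91/2.5) = 10^-1.964 = 0.01086.

0.0109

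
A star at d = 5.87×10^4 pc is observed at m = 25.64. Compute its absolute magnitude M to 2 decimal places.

6.80

M = m − 5 log₁₀(d/10 pc) = 25.64 − 5 log₁₀(5.87×10^4/10)
  = 25.64 − 5 × 3.769 = 25.64 − 18.84 = 6.80.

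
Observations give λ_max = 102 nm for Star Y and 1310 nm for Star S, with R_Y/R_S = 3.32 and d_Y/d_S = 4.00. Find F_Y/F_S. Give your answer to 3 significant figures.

Wien's law: T_Y/T_S = λ_S/λ_Y = 1310/102 = 12.84.
L_Y/L_S = (R_Y/R_S)²(T_Y/T_S)⁴ = (3.32)²(12.84)⁴ = 2.999×10^5.
F_Y/F_S = (L_Y/L_S)/(d_Y/d_S)² = 2.999×10^5/(4.00)² = 1.874×10^4.

1.87×10^4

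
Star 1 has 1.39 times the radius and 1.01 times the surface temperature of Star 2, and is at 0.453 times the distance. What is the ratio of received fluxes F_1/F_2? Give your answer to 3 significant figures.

9.80

L_1/L_2 = (R_1/R_2)²(T_1/T_2)⁴ = (1.39)² × (1.01)⁴ = 2.011.
F_1/F_2 = (L_1/L_2)/(d_1/d_2)² = 2.011 / (0.453)² = 9.798.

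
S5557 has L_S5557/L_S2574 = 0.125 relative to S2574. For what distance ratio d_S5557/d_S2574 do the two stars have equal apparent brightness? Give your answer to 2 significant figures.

Equal flux requires L_S5557/d_S5557² = L_S2574/d_S2574², so d_S5557/d_S2574 = √(L_S5557/L_S2574)
= √(0.125) = 0.3536.

0.35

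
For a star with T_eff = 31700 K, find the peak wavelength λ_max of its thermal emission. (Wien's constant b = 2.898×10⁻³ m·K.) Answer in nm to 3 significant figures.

λ_max = b/T = 2.898×10⁻³ / 31700 = 9.14×10^-8 m = 91.42 nm.

91.4 nm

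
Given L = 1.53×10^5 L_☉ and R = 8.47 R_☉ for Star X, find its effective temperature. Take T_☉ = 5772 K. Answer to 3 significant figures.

3.92×10^4 K

T/T_☉ = (L/L_☉)^(1/4) / (R/R_☉)^(1/2)
T = 5772 × (1.53×10^5)^(1/4) / √(8.47) = 5772 × 19.78 / 2.910 = 3.922×10^4 K.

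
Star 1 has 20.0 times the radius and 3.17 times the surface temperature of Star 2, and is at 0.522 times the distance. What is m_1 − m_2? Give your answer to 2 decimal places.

L_1/L_2 = (20.0)²(3.17)⁴ = 4.039×10^4.
F_1/F_2 = (L_1/L_2)/(d_1/d_2)² = 4.039×10^4/0.2725 = 1.482×10^5.
m_1 − m_2 = −2.5 log₁₀(1.482×10^5) = -12.93.

-12.93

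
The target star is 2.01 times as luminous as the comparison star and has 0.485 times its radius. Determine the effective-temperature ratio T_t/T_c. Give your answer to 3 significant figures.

L ∝ R²T⁴ gives T ∝ (L/R²)^(1/4), so
T_t/T_c = (2.01 / 0.485²)^(1/4) = (8.545)^(1/4) = 1.710.

1.71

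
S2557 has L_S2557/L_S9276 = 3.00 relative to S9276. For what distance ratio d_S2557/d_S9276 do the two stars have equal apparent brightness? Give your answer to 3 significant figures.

1.73

Equal flux requires L_S2557/d_S2557² = L_S9276/d_S9276², so d_S2557/d_S9276 = √(L_S2557/L_S9276)
= √(3.00) = 1.732.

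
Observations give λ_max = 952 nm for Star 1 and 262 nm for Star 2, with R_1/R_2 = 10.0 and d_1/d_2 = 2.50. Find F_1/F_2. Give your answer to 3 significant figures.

Wien's law: T_1/T_2 = λ_2/λ_1 = 262/952 = 0.2752.
L_1/L_2 = (R_1/R_2)²(T_1/T_2)⁴ = (10.0)²(0.2752)⁴ = 0.5737.
F_1/F_2 = (L_1/L_2)/(d_1/d_2)² = 0.5737/(2.50)² = 0.09179.

0.0918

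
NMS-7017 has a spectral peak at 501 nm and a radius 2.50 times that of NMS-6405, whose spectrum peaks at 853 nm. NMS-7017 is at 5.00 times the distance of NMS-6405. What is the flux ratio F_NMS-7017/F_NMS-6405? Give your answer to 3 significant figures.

2.10

Wien's law: T_NMS-7017/T_NMS-6405 = λ_NMS-6405/λ_NMS-7017 = 853/501 = 1.703.
L_NMS-7017/L_NMS-6405 = (R_NMS-7017/R_NMS-6405)²(T_NMS-7017/T_NMS-6405)⁴ = (2.50)²(1.703)⁴ = 52.52.
F_NMS-7017/F_NMS-6405 = (L_NMS-7017/L_NMS-6405)/(d_NMS-7017/d_NMS-6405)² = 52.52/(5.00)² = 2.101.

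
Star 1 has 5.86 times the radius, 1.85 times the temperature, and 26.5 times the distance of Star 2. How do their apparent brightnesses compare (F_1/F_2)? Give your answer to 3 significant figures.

0.573

L_1/L_2 = (R_1/R_2)²(T_1/T_2)⁴ = (5.86)² × (1.85)⁴ = 402.2.
F_1/F_2 = (L_1/L_2)/(d_1/d_2)² = 402.2 / (26.5)² = 0.5728.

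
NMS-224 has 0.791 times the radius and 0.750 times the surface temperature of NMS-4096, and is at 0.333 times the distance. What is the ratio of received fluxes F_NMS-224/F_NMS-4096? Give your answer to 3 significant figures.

L_NMS-224/L_NMS-4096 = (R_NMS-224/R_NMS-4096)²(T_NMS-224/T_NMS-4096)⁴ = (0.791)² × (0.750)⁴ = 0.1980.
F_NMS-224/F_NMS-4096 = (L_NMS-224/L_NMS-4096)/(d_NMS-224/d_NMS-4096)² = 0.1980 / (0.333)² = 1.785.

1.79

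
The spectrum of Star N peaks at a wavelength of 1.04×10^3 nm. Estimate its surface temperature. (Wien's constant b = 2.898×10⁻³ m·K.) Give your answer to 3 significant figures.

T = b/λ_max = 2.898×10⁻³ / (1.04×10^3×10⁻⁹) = 2787 K.

2.79×10^3 K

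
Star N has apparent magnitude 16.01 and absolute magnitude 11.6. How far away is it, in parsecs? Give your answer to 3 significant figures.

76.2 pc

m − M = 5 log₁₀(d/10 pc)
16.01 − (11.6) = 4.41 = 5 log₁₀(d/10)
d = 10 × 10^(4.41/5) = 10 × 10^0.882 = 76.21 pc.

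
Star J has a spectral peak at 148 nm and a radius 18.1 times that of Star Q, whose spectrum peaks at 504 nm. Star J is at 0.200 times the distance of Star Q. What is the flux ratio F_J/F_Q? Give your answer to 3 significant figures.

Wien's law: T_J/T_Q = λ_Q/λ_J = 504/148 = 3.405.
L_J/L_Q = (R_J/R_Q)²(T_J/T_Q)⁴ = (18.1)²(3.405)⁴ = 4.406×10^4.
F_J/F_Q = (L_J/L_Q)/(d_J/d_Q)² = 4.406×10^4/(0.200)² = 1.101×10^6.

1.10×10^6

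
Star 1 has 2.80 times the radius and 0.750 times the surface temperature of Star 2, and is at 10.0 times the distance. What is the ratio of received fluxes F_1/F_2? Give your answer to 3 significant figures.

0.0248

L_1/L_2 = (R_1/R_2)²(T_1/T_2)⁴ = (2.80)² × (0.750)⁴ = 2.481.
F_1/F_2 = (L_1/L_2)/(d_1/d_2)² = 2.481 / (10.0)² = 0.02481.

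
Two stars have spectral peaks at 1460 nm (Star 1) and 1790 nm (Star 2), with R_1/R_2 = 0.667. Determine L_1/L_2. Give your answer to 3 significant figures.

1.01

Wien's law gives T ∝ 1/λ_max, so T_1/T_2 = λ_2/λ_1 = 1790/1460 = 1.226.
Then L ∝ R²T⁴ gives L_1/L_2 = (0.667)² × (1.226)⁴ = 0.4449 × 2.259 = 1.005.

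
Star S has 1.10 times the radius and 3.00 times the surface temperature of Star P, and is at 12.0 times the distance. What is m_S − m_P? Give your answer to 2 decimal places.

0.42

L_S/L_P = (1.10)²(3.00)⁴ = 98.01.
F_S/F_P = (L_S/L_P)/(d_S/d_P)² = 98.01/144.0 = 0.6806.
m_S − m_P = −2.5 log₁₀(0.6806) = 0.42.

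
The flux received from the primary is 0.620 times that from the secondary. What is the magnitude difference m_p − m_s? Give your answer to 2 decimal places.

m_p − m_s = −2.5 log₁₀(F_p/F_s) = −2.5 log₁₀(0.620) = −2.5 × (-0.208) = 0.519.

0.52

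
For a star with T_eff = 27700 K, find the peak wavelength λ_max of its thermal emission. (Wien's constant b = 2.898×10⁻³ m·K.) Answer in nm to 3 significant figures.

105 nm

λ_max = b/T = 2.898×10⁻³ / 27700 = 1.05×10^-7 m = 104.6 nm.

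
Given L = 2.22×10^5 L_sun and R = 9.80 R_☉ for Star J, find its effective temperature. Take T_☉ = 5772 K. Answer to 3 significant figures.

T/T_☉ = (L/L_☉)^(1/4) / (R/R_☉)^(1/2)
T = 5772 × (2.22×10^5)^(1/4) / √(9.80) = 5772 × 21.71 / 3.130 = 4.002×10^4 K.

4.00×10^4 K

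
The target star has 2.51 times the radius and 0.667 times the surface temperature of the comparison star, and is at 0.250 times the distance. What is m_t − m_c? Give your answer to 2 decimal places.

-3.25

L_t/L_c = (2.51)²(0.667)⁴ = 1.247.
F_t/F_c = (L_t/L_c)/(d_t/d_c)² = 1.247/0.06250 = 19.95.
m_t − m_c = −2.5 log₁₀(19.95) = -3.25.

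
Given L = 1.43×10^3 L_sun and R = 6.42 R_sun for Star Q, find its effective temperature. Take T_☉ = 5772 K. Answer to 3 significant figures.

T/T_☉ = (L/L_☉)^(1/4) / (R/R_☉)^(1/2)
T = 5772 × (1.43×10^3)^(1/4) / √(6.42) = 5772 × 6.149 / 2.534 = 1.401×10^4 K.

1.40×10^4 K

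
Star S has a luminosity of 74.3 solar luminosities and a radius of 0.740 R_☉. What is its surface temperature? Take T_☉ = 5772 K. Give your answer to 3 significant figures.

1.97×10^4 K

T/T_☉ = (L/L_☉)^(1/4) / (R/R_☉)^(1/2)
T = 5772 × (74.3)^(1/4) / √(0.740) = 5772 × 2.936 / 0.8602 = 1.970×10^4 K.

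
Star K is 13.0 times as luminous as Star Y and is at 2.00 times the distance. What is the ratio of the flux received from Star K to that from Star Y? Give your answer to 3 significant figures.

F = L/(4πd²), so F_K/F_Y = (L_K/L_Y) / (d_K/d_Y)²
= 13.0 / (2.00)² = 13.0 / 4.000 = 3.250.

3.25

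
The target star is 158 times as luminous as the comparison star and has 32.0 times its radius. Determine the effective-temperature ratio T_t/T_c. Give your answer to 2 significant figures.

L ∝ R²T⁴ gives T ∝ (L/R²)^(1/4), so
T_t/T_c = (158 / 32.0²)^(1/4) = (0.1543)^(1/4) = 0.6267.

0.63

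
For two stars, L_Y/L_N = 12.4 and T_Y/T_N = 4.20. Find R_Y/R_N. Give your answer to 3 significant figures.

0.200

L ∝ R²T⁴ gives R ∝ √L / T², so
R_Y/R_N = √(12.4) / (4.20)² = 3.521 / 17.64 = 0.1996.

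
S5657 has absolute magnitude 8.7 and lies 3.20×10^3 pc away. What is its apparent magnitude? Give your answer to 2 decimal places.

m = M + 5 log₁₀(d/10 pc) = 8.7 + 5 log₁₀(3.20×10^3/10)
  = 8.7 + 5 × 2.505 = 8.7 + 12.53 = 21.23.

21.23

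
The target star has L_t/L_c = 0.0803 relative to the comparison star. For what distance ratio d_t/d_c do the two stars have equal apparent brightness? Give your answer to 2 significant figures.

Equal flux requires L_t/d_t² = L_c/d_c², so d_t/d_c = √(L_t/L_c)
= √(0.0803) = 0.2834.

0.28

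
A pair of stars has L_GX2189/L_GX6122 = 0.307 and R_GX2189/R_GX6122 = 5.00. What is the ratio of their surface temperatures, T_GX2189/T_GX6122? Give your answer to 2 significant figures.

0.33

L ∝ R²T⁴ gives T ∝ (L/R²)^(1/4), so
T_GX2189/T_GX6122 = (0.307 / 5.00²)^(1/4) = (0.01228)^(1/4) = 0.3329.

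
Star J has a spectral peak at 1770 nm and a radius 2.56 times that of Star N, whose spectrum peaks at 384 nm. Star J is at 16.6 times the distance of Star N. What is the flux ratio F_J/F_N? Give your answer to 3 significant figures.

Wien's law: T_J/T_N = λ_N/λ_J = 384/1770 = 0.2169.
L_J/L_N = (R_J/R_N)²(T_J/T_N)⁴ = (2.56)²(0.2169)⁴ = 0.01452.
F_J/F_N = (L_J/L_N)/(d_J/d_N)² = 0.01452/(16.6)² = 5.269×10^-5.

5.27×10^-5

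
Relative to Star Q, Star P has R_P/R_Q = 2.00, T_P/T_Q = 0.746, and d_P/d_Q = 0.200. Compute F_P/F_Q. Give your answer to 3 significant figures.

L_P/L_Q = (R_P/R_Q)²(T_P/T_Q)⁴ = (2.00)² × (0.746)⁴ = 1.239.
F_P/F_Q = (L_P/L_Q)/(d_P/d_Q)² = 1.239 / (0.200)² = 30.97.

31.0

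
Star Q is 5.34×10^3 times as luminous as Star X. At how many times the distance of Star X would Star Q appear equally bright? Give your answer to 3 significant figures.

Equal flux requires L_Q/d_Q² = L_X/d_X², so d_Q/d_X = √(L_Q/L_X)
= √(5.34×10^3) = 73.08.

73.1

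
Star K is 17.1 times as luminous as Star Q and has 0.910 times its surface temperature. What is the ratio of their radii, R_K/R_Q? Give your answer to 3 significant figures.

L ∝ R²T⁴ gives R ∝ √L / T², so
R_K/R_Q = √(17.1) / (0.910)² = 4.135 / 0.8281 = 4.994.

4.99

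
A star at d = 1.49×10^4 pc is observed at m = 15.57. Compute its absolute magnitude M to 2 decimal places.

-0.30

M = m − 5 log₁₀(d/10 pc) = 15.57 − 5 log₁₀(1.49×10^4/10)
  = 15.57 − 5 × 3.173 = 15.57 − 15.87 = -0.30.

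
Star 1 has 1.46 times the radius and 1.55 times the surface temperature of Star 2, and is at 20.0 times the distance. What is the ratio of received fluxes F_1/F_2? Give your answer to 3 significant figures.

L_1/L_2 = (R_1/R_2)²(T_1/T_2)⁴ = (1.46)² × (1.55)⁴ = 12.30.
F_1/F_2 = (L_1/L_2)/(d_1/d_2)² = 12.30 / (20.0)² = 0.03076.

0.0308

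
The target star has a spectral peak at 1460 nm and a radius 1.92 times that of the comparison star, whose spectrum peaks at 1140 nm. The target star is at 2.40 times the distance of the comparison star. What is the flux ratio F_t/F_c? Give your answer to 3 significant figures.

0.238

Wien's law: T_t/T_c = λ_c/λ_t = 1140/1460 = 0.7808.
L_t/L_c = (R_t/R_c)²(T_t/T_c)⁴ = (1.92)²(0.7808)⁴ = 1.370.
F_t/F_c = (L_t/L_c)/(d_t/d_c)² = 1.370/(2.40)² = 0.2379.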